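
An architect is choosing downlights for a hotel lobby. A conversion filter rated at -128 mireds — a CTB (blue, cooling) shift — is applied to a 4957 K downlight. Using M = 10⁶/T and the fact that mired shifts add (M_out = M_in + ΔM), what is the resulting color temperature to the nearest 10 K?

M_in = 10⁶/4957 = 201.73 mireds.
M_out = 201.73 + (-128) = 73.73 mireds.
T_out = 10⁶/73.73 = 13562.1 K → 13560 K.

13560 K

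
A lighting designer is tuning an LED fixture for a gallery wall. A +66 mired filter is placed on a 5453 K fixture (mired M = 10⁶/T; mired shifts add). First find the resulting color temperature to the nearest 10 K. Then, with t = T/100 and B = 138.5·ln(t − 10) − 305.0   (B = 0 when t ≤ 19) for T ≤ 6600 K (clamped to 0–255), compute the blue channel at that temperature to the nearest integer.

167

M_in = 10⁶/5453 = 183.39; M_out = 183.39 + (+66) = 249.39.
T_out = 10⁶/249.39 = 4009.9 K → 4010 K; t = 40.1.
B = 138.5·ln(40.1 − 10) − 305.0 = 138.5·ln 30.1 − 305.0 = 138.5·3.4045 − 305.0 = 166.527.
Rounded: 167.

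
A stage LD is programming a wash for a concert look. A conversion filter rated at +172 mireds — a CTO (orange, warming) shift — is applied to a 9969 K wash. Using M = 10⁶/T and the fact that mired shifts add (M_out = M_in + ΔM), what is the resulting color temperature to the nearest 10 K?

M_in = 10⁶/9969 = 100.31 mireds.
M_out = 100.31 + (+172) = 272.31 mireds.
T_out = 10⁶/272.31 = 3672.3 K → 3670 K.

3670 K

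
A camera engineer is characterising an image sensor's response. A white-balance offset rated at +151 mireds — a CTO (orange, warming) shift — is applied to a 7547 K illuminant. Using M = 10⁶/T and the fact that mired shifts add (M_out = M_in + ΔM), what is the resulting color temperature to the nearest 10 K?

3530 K

M_in = 10⁶/7547 = 132.50 mireds.
M_out = 132.50 + (+151) = 283.50 mireds.
T_out = 10⁶/283.50 = 3527.3 K → 3530 K.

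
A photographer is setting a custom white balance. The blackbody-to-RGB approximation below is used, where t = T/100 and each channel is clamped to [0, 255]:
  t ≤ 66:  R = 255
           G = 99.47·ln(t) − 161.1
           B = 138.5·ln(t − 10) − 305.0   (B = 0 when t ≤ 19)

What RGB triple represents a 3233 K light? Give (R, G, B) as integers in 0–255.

(255, 185, 125)

t = 3233/100 = 32.33; the t ≤ 66 branch applies.
R = 255 by definition for t ≤ 66.
G = 99.47·ln 32.33 − 161.1 = 99.47·3.4760 − 161.1 = 184.657.
B = 138.5·ln(32.33 − 10) − 305.0 = 138.5·ln 22.33 − 305.0 = 138.5·3.1059 − 305.0 = 125.171.
Rounded: (255, 185, 125).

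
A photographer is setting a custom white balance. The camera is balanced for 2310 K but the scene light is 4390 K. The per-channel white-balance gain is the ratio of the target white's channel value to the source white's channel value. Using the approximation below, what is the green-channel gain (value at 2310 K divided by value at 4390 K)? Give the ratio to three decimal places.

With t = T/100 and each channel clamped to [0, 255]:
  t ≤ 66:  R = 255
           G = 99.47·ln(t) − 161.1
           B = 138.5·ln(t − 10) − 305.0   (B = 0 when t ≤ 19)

0.703

At 4390 K (t = 43.9):
  G = 99.47·ln 43.9 − 161.1 = 99.47·3.7819 − 161.1 = 215.087.
At 2310 K (t = 23.1):
  G = 99.47·ln 23.1 − 161.1 = 99.47·3.1398 − 161.1 = 151.219.
Gain = 151.219 / 215.087 = 0.7031 → 0.703.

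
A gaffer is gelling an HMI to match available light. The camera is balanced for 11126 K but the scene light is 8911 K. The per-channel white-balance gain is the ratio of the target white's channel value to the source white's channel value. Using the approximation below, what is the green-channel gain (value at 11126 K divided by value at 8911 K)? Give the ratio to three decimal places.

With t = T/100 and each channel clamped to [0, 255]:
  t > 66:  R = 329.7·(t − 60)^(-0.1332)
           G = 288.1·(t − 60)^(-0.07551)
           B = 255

0.958

At 8911 K (t = 89.11):
  G = 288.1·(89.11 − 60)^(-0.07551) = 288.1·29.11^(-0.07551) = 288.1·0.77526 = 223.354.
At 11126 K (t = 111.26):
  G = 288.1·(111.26 − 60)^(-0.07551) = 288.1·51.26^(-0.07551) = 288.1·0.74284 = 214.012.
Gain = 214.012 / 223.354 = 0.9582 → 0.958.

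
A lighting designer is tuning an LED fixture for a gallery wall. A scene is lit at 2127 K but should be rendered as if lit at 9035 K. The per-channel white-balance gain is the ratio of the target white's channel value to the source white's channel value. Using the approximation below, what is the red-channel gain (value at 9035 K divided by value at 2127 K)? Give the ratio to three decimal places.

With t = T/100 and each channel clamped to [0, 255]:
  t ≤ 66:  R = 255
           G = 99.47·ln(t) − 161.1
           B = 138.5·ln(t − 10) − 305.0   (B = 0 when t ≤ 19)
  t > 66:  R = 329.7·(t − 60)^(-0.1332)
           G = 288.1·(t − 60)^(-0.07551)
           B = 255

At 2127 K (t = 21.27):
  R = 255 by definition for t ≤ 66.
At 9035 K (t = 90.35):
  R = 329.7·(90.35 − 60)^(-0.1332) = 329.7·30.35^(-0.1332) = 329.7·0.63471 = 209.264.
Gain = 209.264 / 255.000 = 0.8206 → 0.821.

0.821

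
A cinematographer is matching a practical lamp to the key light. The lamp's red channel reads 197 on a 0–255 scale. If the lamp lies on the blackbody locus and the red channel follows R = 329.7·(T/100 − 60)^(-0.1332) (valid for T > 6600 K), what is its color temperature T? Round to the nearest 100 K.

(t − 60)^(-0.1332) = 197/329.7 = 0.59751.
t − 60 = 0.59751^(1/-0.1332) = 0.59751^(-7.508) = 47.761, so t = 107.761.
T = 100·t = 10776 K → 10800 K to the nearest 100 K.

10800 K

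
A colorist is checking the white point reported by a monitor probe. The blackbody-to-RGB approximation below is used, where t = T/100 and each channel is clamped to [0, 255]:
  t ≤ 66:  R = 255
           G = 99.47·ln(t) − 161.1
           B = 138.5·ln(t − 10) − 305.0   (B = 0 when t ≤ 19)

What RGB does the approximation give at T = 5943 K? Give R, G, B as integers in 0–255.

R=255, G=245, B=235

t = 5943/100 = 59.43; the t ≤ 66 branch applies.
R = 255 by definition for t ≤ 66.
G = 99.47·ln 59.43 − 161.1 = 99.47·4.0848 − 161.1 = 245.215.
B = 138.5·ln(59.43 − 10) − 305.0 = 138.5·ln 49.43 − 305.0 = 138.5·3.9006 − 305.0 = 235.227.
Rounded: (255, 245, 235).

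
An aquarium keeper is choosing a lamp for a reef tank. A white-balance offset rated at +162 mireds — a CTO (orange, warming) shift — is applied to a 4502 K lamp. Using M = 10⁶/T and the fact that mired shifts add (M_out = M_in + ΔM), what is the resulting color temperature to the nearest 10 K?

M_in = 10⁶/4502 = 222.12 mireds.
M_out = 222.12 + (+162) = 384.12 mireds.
T_out = 10⁶/384.12 = 2603.3 K → 2600 K.

2600 K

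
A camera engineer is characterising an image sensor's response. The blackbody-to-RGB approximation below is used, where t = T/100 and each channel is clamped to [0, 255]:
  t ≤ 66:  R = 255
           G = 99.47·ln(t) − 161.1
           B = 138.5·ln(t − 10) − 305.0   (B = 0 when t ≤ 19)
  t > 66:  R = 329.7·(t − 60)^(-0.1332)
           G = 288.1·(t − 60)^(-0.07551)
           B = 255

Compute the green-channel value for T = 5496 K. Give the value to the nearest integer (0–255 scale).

t = 5496/100 = 54.96; the t ≤ 66 branch applies.
G = 99.47·ln 54.96 − 161.1 = 99.47·4.0066 − 161.1 = 237.437.
Rounded: 237.

237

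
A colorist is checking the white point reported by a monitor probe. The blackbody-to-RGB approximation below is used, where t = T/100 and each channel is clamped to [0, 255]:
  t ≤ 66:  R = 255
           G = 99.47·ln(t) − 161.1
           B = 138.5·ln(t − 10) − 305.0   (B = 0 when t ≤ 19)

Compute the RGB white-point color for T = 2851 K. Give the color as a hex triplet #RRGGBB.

t = 2851/100 = 28.51; the t ≤ 66 branch applies.
R = 255 by definition for t ≤ 66.
G = 99.47·ln 28.51 − 161.1 = 99.47·3.3503 − 161.1 = 172.150.
B = 138.5·ln(28.51 − 10) − 305.0 = 138.5·ln 18.51 − 305.0 = 138.5·2.9183 − 305.0 = 99.186.
Rounded: (255, 172, 99).
In hex: #FFAC63.

#FFAC63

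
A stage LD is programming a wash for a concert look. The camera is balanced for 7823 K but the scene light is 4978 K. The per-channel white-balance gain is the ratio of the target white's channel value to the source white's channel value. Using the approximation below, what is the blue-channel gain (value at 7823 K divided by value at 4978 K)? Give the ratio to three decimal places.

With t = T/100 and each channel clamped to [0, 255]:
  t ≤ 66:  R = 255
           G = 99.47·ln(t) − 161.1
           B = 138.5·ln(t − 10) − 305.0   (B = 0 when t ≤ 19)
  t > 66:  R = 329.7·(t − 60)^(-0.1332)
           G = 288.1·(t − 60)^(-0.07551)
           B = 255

At 4978 K (t = 49.78):
  B = 138.5·ln(49.78 − 10) − 305.0 = 138.5·ln 39.78 − 305.0 = 138.5·3.6834 − 305.0 = 205.146.
At 7823 K (t = 78.23):
  B = 255 by definition for t > 66.
Gain = 255.000 / 205.146 = 1.2430 → 1.243.

1.243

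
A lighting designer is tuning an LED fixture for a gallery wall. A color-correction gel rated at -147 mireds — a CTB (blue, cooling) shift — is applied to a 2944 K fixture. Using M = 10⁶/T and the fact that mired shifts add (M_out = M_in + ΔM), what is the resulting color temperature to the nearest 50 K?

5200 K

M_in = 10⁶/2944 = 339.67 mireds.
M_out = 339.67 + (-147) = 192.67 mireds.
T_out = 10⁶/192.67 = 5190.1 K → 5200 K.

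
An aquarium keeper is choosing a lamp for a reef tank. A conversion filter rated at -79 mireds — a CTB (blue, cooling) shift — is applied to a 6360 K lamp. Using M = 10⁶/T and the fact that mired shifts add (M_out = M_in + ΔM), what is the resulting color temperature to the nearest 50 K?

M_in = 10⁶/6360 = 157.23 mireds.
M_out = 157.23 + (-79) = 78.23 mireds.
T_out = 10⁶/78.23 = 12782.4 K → 12800 K.

12800 K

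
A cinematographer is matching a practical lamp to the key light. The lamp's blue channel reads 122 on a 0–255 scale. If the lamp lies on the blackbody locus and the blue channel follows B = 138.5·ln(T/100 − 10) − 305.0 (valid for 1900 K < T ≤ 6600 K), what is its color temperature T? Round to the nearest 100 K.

ln(t − 10) = (122 + 305.0) / 138.5 = 3.0830.
t − 10 = e^3.0830 = 21.824, so t = 31.824.
T = 100·t = 3182 K → 3200 K to the nearest 100 K.

3200 K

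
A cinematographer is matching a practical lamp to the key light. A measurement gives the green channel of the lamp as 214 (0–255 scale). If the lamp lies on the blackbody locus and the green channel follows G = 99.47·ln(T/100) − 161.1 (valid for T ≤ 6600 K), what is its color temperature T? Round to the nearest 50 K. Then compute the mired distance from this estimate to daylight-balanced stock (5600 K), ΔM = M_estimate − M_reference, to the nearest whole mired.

+51 mireds

ln t = (214 + 161.1) / 99.47 = 3.7710.
t = e^3.7710 = 43.423.
T = 100·t = 4342 K → 4350 K to the nearest 50 K.
M_estimate = 10⁶/4350 = 229.89; M_reference = 10⁶/5600 = 178.57.
ΔM = 229.89 − 178.57 = 51.31 → +51 mireds.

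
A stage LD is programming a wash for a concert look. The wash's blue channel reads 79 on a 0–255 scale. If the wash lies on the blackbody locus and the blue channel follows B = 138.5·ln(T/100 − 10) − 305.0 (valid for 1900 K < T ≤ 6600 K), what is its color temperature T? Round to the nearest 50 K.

2600 K

ln(t − 10) = (79 + 305.0) / 138.5 = 2.7726.
t − 10 = e^2.7726 = 16.000, so t = 26.000.
T = 100·t = 2600 K → 2600 K to the nearest 50 K.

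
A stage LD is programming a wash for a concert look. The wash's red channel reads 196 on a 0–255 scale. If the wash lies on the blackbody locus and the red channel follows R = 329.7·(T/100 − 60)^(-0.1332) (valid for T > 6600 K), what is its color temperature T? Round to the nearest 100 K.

11000 K

(t − 60)^(-0.1332) = 196/329.7 = 0.59448.
t − 60 = 0.59448^(1/-0.1332) = 0.59448^(-7.508) = 49.621, so t = 109.621.
T = 100·t = 10962 K → 11000 K to the nearest 100 K.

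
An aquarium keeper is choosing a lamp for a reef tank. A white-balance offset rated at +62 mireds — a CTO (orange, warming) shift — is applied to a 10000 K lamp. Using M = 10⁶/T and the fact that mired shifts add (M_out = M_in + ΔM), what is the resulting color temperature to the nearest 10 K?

M_in = 10⁶/10000 = 100.00 mireds.
M_out = 100.00 + (+62) = 162.00 mireds.
T_out = 10⁶/162.00 = 6172.8 K → 6170 K.

6170 K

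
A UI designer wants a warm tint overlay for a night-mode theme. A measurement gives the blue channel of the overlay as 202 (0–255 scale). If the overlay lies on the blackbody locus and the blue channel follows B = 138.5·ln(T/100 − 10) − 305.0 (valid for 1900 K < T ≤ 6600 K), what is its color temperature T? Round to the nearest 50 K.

ln(t − 10) = (202 + 305.0) / 138.5 = 3.6606.
t − 10 = e^3.6606 = 38.887, so t = 48.887.
T = 100·t = 4889 K → 4900 K to the nearest 50 K.

4900 K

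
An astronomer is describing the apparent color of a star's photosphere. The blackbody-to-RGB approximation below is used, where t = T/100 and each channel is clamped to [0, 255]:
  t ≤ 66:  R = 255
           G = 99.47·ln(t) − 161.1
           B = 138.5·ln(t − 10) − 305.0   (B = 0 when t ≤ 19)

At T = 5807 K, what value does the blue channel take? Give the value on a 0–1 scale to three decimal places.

0.907

t = 5807/100 = 58.07; the t ≤ 66 branch applies.
B = 138.5·ln(58.07 − 10) − 305.0 = 138.5·ln 48.07 − 305.0 = 138.5·3.8727 − 305.0 = 231.363.
On a 0–1 scale: 231.363/255 = 0.9073 → 0.907.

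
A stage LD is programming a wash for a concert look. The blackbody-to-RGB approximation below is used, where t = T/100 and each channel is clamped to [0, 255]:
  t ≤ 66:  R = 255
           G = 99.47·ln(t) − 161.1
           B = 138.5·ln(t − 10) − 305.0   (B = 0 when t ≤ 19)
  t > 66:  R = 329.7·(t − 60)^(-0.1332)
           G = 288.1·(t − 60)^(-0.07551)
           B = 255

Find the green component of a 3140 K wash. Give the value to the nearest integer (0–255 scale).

t = 3140/100 = 31.4; the t ≤ 66 branch applies.
G = 99.47·ln 31.4 − 161.1 = 99.47·3.4468 − 161.1 = 181.754.
Rounded: 182.

182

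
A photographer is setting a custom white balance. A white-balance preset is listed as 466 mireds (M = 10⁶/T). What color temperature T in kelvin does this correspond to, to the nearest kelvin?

T = 10⁶ / 466 = 2145.92 K → 2146 K.

2146 K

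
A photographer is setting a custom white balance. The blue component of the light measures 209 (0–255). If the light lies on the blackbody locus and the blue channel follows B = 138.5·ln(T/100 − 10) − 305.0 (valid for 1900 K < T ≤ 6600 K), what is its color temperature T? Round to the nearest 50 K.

ln(t − 10) = (209 + 305.0) / 138.5 = 3.7112.
t − 10 = e^3.7112 = 40.903, so t = 50.903.
T = 100·t = 5090 K → 5100 K to the nearest 50 K.

5100 K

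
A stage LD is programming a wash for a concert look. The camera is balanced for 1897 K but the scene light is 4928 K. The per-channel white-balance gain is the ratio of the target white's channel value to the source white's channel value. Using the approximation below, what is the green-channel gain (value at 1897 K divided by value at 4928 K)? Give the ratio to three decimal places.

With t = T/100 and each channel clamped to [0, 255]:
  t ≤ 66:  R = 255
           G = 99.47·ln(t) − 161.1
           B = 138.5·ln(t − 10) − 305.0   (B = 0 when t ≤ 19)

At 4928 K (t = 49.28):
  G = 99.47·ln 49.28 − 161.1 = 99.47·3.8975 − 161.1 = 226.586.
At 1897 K (t = 18.97):
  G = 99.47·ln 18.97 − 161.1 = 99.47·2.9429 − 161.1 = 131.626.
Gain = 131.626 / 226.586 = 0.5809 → 0.581.

0.581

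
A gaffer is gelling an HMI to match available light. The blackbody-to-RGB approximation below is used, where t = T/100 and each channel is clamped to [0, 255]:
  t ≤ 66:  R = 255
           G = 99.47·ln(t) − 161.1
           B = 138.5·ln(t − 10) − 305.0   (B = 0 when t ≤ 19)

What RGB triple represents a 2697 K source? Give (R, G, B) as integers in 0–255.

t = 2697/100 = 26.97; the t ≤ 66 branch applies.
R = 255 by definition for t ≤ 66.
G = 99.47·ln 26.97 − 161.1 = 99.47·3.2947 − 161.1 = 166.626.
B = 138.5·ln(26.97 − 10) − 305.0 = 138.5·ln 16.97 − 305.0 = 138.5·2.8314 − 305.0 = 87.155.
Rounded: (255, 167, 87).

(255, 167, 87)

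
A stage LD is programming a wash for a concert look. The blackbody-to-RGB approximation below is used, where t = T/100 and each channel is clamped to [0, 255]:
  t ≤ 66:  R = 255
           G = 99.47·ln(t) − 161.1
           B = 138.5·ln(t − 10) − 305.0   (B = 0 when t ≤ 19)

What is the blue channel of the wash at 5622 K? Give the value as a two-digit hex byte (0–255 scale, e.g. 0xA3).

0xE2

t = 5622/100 = 56.22; the t ≤ 66 branch applies.
B = 138.5·ln(56.22 − 10) − 305.0 = 138.5·ln 46.22 − 305.0 = 138.5·3.8334 − 305.0 = 225.928.
Rounded: 226; in hex, 0xE2.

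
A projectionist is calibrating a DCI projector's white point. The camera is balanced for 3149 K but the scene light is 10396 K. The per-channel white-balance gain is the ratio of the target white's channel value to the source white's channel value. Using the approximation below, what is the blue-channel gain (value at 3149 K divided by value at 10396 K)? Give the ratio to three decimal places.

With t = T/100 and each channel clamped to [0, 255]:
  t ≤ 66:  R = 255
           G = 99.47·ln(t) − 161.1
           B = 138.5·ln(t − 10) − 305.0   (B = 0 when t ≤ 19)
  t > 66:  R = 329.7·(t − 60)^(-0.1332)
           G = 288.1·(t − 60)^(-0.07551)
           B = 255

At 10396 K (t = 103.96):
  B = 255 by definition for t > 66.
At 3149 K (t = 31.49):
  B = 138.5·ln(31.49 − 10) − 305.0 = 138.5·ln 21.49 − 305.0 = 138.5·3.0676 − 305.0 = 119.861.
Gain = 119.861 / 255.000 = 0.4700 → 0.470.

0.470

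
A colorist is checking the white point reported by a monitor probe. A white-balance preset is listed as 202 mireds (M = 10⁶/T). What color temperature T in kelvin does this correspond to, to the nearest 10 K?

T = 10⁶ / 202 = 4950.50 K → 4950 K.

4950 K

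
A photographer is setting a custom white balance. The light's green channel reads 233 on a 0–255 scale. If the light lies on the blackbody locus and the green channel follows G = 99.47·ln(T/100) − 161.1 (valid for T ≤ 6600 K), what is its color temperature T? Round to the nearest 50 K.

ln t = (233 + 161.1) / 99.47 = 3.9620.
t = e^3.9620 = 52.562.
T = 100·t = 5256 K → 5250 K to the nearest 50 K.

5250 K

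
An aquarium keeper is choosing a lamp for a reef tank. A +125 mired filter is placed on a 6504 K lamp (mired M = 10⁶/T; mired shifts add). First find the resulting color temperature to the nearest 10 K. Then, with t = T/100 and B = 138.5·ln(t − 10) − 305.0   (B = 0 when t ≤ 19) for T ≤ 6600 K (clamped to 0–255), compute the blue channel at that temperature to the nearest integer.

146

M_in = 10⁶/6504 = 153.75; M_out = 153.75 + (+125) = 278.75.
T_out = 10⁶/278.75 = 3587.4 K → 3590 K; t = 35.9.
B = 138.5·ln(35.9 − 10) − 305.0 = 138.5·ln 25.9 − 305.0 = 138.5·3.2542 − 305.0 = 145.713.
Rounded: 146.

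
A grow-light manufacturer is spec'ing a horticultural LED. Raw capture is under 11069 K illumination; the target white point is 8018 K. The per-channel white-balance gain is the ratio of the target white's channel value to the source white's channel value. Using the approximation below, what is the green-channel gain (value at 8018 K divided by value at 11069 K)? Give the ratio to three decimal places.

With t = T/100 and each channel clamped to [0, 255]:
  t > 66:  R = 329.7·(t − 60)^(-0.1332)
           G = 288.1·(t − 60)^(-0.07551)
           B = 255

At 11069 K (t = 110.69):
  G = 288.1·(110.69 − 60)^(-0.07551) = 288.1·50.69^(-0.07551) = 288.1·0.74347 = 214.193.
At 8018 K (t = 80.18):
  G = 288.1·(80.18 − 60)^(-0.07551) = 288.1·20.18^(-0.07551) = 288.1·0.79701 = 229.619.
Gain = 229.619 / 214.193 = 1.0720 → 1.072.

1.072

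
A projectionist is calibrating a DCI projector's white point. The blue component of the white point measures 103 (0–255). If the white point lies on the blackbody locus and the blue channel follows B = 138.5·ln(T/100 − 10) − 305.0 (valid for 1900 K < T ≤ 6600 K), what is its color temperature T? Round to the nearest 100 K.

ln(t − 10) = (103 + 305.0) / 138.5 = 2.9458.
t − 10 = e^2.9458 = 19.027, so t = 29.027.
T = 100·t = 2903 K → 2900 K to the nearest 100 K.

2900 K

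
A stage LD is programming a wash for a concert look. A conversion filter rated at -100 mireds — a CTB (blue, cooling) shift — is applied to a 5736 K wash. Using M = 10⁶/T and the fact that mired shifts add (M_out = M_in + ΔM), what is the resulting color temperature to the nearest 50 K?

13450 K

M_in = 10⁶/5736 = 174.34 mireds.
M_out = 174.34 + (-100) = 74.34 mireds.
T_out = 10⁶/74.34 = 13452.2 K → 13450 K.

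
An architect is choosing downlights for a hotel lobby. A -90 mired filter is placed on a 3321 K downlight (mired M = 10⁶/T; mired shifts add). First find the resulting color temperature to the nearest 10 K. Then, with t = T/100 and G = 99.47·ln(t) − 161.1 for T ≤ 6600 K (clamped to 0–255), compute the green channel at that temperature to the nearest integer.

223

M_in = 10⁶/3321 = 301.11; M_out = 301.11 + (-90) = 211.11.
T_out = 10⁶/211.11 = 4736.8 K → 4740 K; t = 47.4.
G = 99.47·ln 47.4 − 161.1 = 99.47·3.8586 − 161.1 = 222.717.
Rounded: 223.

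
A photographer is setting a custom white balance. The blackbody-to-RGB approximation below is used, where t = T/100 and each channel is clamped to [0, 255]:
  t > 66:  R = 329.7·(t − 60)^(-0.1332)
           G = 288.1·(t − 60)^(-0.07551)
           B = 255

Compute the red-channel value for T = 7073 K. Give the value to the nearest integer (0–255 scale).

t = 7073/100 = 70.73; the t > 66 branch applies.
R = 329.7·(70.73 − 60)^(-0.1332) = 329.7·10.73^(-0.1332) = 329.7·0.72899 = 240.349.
Rounded: 240.

240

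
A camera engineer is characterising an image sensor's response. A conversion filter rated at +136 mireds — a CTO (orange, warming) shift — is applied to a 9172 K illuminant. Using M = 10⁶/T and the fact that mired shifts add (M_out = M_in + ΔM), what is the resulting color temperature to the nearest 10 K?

M_in = 10⁶/9172 = 109.03 mireds.
M_out = 109.03 + (+136) = 245.03 mireds.
T_out = 10⁶/245.03 = 4081.2 K → 4080 K.

4080 K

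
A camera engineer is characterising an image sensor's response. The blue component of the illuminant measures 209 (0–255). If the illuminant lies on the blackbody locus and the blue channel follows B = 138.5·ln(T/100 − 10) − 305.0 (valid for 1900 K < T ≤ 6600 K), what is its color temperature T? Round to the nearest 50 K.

5100 K

ln(t − 10) = (209 + 305.0) / 138.5 = 3.7112.
t − 10 = e^3.7112 = 40.903, so t = 50.903.
T = 100·t = 5090 K → 5100 K to the nearest 50 K.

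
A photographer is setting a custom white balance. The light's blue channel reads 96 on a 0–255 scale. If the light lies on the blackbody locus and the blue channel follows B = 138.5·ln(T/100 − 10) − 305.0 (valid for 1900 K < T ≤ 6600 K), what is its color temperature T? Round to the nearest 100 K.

ln(t − 10) = (96 + 305.0) / 138.5 = 2.8953.
t − 10 = e^2.8953 = 18.089, so t = 28.089.
T = 100·t = 2809 K → 2800 K to the nearest 100 K.

2800 K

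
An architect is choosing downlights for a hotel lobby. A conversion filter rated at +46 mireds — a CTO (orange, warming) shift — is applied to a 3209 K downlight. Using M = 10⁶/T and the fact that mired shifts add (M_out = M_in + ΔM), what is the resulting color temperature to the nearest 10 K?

2800 K

M_in = 10⁶/3209 = 311.62 mireds.
M_out = 311.62 + (+46) = 357.62 mireds.
T_out = 10⁶/357.62 = 2796.2 K → 2800 K.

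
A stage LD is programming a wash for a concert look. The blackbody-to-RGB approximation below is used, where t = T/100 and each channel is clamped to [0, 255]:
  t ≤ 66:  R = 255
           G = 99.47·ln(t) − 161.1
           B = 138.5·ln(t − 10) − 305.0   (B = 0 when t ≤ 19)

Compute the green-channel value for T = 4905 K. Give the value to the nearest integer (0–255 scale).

t = 4905/100 = 49.05; the t ≤ 66 branch applies.
G = 99.47·ln 49.05 − 161.1 = 99.47·3.8928 − 161.1 = 226.121.
Rounded: 226.

226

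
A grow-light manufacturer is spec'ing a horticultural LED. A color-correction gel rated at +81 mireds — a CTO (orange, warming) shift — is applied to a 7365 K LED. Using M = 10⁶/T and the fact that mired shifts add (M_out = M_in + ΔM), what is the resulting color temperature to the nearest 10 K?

M_in = 10⁶/7365 = 135.78 mireds.
M_out = 135.78 + (+81) = 216.78 mireds.
T_out = 10⁶/216.78 = 4613.0 K → 4610 K.

4610 K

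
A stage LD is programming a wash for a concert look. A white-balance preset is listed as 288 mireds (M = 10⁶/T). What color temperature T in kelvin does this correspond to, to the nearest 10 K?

T = 10⁶ / 288 = 3472.22 K → 3470 K.

3470 K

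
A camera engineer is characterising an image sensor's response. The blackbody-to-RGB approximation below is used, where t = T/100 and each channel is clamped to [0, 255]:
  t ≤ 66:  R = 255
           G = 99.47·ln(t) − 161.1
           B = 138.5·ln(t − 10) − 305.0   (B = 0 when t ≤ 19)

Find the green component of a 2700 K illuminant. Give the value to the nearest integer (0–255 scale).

167

t = 2700/100 = 27; the t ≤ 66 branch applies.
G = 99.47·ln 27 − 161.1 = 99.47·3.2958 − 161.1 = 166.737.
Rounded: 167.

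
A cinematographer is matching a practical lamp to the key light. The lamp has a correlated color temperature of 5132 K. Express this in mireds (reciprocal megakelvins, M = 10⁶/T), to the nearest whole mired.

M = 10⁶ / 5132 = 194.856 → 195 mireds.

195 mireds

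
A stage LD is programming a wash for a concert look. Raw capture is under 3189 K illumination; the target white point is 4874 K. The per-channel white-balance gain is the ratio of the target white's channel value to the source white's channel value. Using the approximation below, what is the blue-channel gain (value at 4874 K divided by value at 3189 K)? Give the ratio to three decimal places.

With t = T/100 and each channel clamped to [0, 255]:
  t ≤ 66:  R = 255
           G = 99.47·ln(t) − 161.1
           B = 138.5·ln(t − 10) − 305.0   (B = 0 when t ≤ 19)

1.646

At 3189 K (t = 31.89):
  B = 138.5·ln(31.89 − 10) − 305.0 = 138.5·ln 21.89 − 305.0 = 138.5·3.0860 − 305.0 = 122.415.
At 4874 K (t = 48.74):
  B = 138.5·ln(48.74 − 10) − 305.0 = 138.5·ln 38.74 − 305.0 = 138.5·3.6569 − 305.0 = 201.477.
Gain = 201.477 / 122.415 = 1.6458 → 1.646.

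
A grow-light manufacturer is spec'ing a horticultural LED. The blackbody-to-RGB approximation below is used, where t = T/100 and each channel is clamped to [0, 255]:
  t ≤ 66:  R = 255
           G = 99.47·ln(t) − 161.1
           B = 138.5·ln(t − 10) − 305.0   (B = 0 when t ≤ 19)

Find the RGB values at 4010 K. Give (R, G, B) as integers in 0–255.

(255, 206, 167)

t = 4010/100 = 40.1; the t ≤ 66 branch applies.
R = 255 by definition for t ≤ 66.
G = 99.47·ln 40.1 − 161.1 = 99.47·3.6914 − 161.1 = 206.081.
B = 138.5·ln(40.1 − 10) − 305.0 = 138.5·ln 30.1 − 305.0 = 138.5·3.4045 − 305.0 = 166.527.
Rounded: (255, 206, 167).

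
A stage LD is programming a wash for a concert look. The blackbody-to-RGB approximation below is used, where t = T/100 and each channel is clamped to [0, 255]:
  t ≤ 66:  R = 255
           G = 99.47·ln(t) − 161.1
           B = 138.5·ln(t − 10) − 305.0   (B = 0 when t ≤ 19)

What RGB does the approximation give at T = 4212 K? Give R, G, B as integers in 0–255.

R=255, G=211, B=176

t = 4212/100 = 42.12; the t ≤ 66 branch applies.
R = 255 by definition for t ≤ 66.
G = 99.47·ln 42.12 − 161.1 = 99.47·3.7405 − 161.1 = 210.970.
B = 138.5·ln(42.12 − 10) − 305.0 = 138.5·ln 32.12 − 305.0 = 138.5·3.4695 − 305.0 = 175.523.
Rounded: (255, 211, 176).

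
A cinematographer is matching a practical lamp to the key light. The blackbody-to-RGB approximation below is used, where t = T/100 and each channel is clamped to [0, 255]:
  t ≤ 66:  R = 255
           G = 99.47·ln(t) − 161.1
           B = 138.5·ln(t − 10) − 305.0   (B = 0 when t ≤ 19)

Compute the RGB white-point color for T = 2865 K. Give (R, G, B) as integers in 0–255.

t = 2865/100 = 28.65; the t ≤ 66 branch applies.
R = 255 by definition for t ≤ 66.
G = 99.47·ln 28.65 − 161.1 = 99.47·3.3552 − 161.1 = 172.637.
B = 138.5·ln(28.65 − 10) − 305.0 = 138.5·ln 18.65 − 305.0 = 138.5·2.9258 − 305.0 = 100.230.
Rounded: (255, 173, 100).

(255, 173, 100)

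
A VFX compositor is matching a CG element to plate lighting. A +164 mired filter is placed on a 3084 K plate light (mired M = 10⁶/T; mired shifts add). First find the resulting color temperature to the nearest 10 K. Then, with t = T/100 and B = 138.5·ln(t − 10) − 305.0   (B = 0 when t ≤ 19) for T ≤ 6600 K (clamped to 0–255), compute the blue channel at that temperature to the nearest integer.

M_in = 10⁶/3084 = 324.25; M_out = 324.25 + (+164) = 488.25.
T_out = 10⁶/488.25 = 2048.1 K → 2050 K; t = 20.5.
B = 138.5·ln(20.5 − 10) − 305.0 = 138.5·ln 10.5 − 305.0 = 138.5·2.3514 − 305.0 = 20.665.
Rounded: 21.

21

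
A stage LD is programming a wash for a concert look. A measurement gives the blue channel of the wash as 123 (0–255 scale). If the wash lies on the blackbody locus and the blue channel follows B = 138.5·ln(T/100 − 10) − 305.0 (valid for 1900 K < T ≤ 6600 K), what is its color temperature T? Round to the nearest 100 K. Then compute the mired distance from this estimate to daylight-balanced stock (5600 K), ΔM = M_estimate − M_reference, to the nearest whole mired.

ln(t − 10) = (123 + 305.0) / 138.5 = 3.0903.
t − 10 = e^3.0903 = 21.983, so t = 31.983.
T = 100·t = 3198 K → 3200 K to the nearest 100 K.
M_estimate = 10⁶/3200 = 312.50; M_reference = 10⁶/5600 = 178.57.
ΔM = 312.50 − 178.57 = 133.93 → +134 mireds.

+134 mireds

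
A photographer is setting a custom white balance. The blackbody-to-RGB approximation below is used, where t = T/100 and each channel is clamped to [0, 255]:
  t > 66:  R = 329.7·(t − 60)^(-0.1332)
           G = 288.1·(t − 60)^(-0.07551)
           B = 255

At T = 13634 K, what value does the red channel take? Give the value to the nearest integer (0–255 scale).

t = 13634/100 = 136.34; the t > 66 branch applies.
R = 329.7·(136.34 − 60)^(-0.1332) = 329.7·76.34^(-0.1332) = 329.7·0.56133 = 185.070.
Rounded: 185.

185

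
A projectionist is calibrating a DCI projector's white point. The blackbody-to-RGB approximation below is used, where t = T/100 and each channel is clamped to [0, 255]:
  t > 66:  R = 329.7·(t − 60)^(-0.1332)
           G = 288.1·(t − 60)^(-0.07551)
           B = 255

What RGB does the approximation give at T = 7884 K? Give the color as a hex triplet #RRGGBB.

t = 7884/100 = 78.84; the t > 66 branch applies.
R = 329.7·(78.84 − 60)^(-0.1332) = 329.7·18.84^(-0.1332) = 329.7·0.67633 = 222.986.
G = 288.1·(78.84 − 60)^(-0.07551) = 288.1·18.84^(-0.07551) = 288.1·0.80116 = 230.814.
B = 255 by definition for t > 66.
Rounded: (223, 231, 255).
In hex: #DFE7FF.

#DFE7FF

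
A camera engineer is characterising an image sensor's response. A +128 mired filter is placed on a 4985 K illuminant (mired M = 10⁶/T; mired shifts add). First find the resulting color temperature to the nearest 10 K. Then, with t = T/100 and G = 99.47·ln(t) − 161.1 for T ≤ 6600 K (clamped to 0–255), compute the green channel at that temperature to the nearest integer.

M_in = 10⁶/4985 = 200.60; M_out = 200.60 + (+128) = 328.60.
T_out = 10⁶/328.60 = 3043.2 K → 3040 K; t = 30.4.
G = 99.47·ln 30.4 − 161.1 = 99.47·3.4144 − 161.1 = 178.535.
Rounded: 179.

179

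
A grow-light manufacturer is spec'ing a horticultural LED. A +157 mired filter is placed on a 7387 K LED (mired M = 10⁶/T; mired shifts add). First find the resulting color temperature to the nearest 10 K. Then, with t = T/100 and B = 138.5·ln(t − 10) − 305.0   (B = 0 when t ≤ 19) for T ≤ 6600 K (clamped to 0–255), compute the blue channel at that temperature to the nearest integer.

M_in = 10⁶/7387 = 135.37; M_out = 135.37 + (+157) = 292.37.
T_out = 10⁶/292.37 = 3420.3 K → 3420 K; t = 34.2.
B = 138.5·ln(34.2 − 10) − 305.0 = 138.5·ln 24.2 − 305.0 = 138.5·3.1864 − 305.0 = 136.310.
Rounded: 136.

136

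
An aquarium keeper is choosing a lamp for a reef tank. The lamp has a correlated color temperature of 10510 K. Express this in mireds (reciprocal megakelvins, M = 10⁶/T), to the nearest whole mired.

M = 10⁶ / 10510 = 95.147 → 95 mireds.

95 mireds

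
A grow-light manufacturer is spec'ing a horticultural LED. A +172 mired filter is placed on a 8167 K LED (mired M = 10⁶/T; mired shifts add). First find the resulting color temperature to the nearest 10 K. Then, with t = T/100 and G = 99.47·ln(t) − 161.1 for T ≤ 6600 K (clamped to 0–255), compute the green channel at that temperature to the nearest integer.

M_in = 10⁶/8167 = 122.44; M_out = 122.44 + (+172) = 294.44.
T_out = 10⁶/294.44 = 3396.2 K → 3400 K; t = 34.
G = 99.47·ln 34 − 161.1 = 99.47·3.5264 − 161.1 = 189.667.
Rounded: 190.

190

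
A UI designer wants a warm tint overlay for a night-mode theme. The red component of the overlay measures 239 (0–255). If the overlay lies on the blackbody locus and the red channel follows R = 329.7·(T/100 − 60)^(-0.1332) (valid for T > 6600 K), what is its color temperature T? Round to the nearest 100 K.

(t − 60)^(-0.1332) = 239/329.7 = 0.72490.
t − 60 = 0.72490^(1/-0.1332) = 0.72490^(-7.508) = 11.193, so t = 71.193.
T = 100·t = 7119 K → 7100 K to the nearest 100 K.

7100 K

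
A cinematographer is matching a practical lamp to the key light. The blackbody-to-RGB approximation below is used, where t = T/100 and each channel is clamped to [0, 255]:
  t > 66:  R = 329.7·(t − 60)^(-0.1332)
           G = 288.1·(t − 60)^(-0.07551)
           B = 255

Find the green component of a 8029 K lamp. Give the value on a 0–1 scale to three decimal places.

0.900

t = 8029/100 = 80.29; the t > 66 branch applies.
G = 288.1·(80.29 − 60)^(-0.07551) = 288.1·20.29^(-0.07551) = 288.1·0.79669 = 229.525.
On a 0–1 scale: 229.525/255 = 0.9001 → 0.900.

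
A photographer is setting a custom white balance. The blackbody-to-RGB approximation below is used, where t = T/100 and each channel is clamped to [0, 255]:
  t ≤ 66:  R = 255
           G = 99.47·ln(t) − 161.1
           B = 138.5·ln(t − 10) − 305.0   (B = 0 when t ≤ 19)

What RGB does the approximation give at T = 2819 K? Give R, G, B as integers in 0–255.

t = 2819/100 = 28.19; the t ≤ 66 branch applies.
R = 255 by definition for t ≤ 66.
G = 99.47·ln 28.19 − 161.1 = 99.47·3.3390 − 161.1 = 171.027.
B = 138.5·ln(28.19 − 10) − 305.0 = 138.5·ln 18.19 − 305.0 = 138.5·2.9009 − 305.0 = 96.771.
Rounded: (255, 171, 97).

R=255, G=171, B=97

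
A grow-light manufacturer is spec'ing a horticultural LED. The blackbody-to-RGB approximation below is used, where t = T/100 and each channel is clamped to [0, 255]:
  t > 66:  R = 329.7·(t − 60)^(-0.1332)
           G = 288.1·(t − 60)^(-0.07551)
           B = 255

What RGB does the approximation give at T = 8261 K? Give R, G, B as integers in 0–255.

t = 8261/100 = 82.61; the t > 66 branch applies.
R = 329.7·(82.61 − 60)^(-0.1332) = 329.7·22.61^(-0.1332) = 329.7·0.66010 = 217.634.
G = 288.1·(82.61 − 60)^(-0.07551) = 288.1·22.61^(-0.07551) = 288.1·0.79020 = 227.656.
B = 255 by definition for t > 66.
Rounded: (218, 228, 255).

R=218, G=228, B=255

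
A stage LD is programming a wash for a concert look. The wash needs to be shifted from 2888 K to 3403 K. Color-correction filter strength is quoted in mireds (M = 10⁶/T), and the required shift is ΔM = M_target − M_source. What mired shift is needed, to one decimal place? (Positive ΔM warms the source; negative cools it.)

-52.4 mireds

M_source = 10⁶/2888 = 346.260; M_target = 10⁶/3403 = 293.858.
ΔM = 293.858 − 346.260 = -52.402 → -52.4 mireds, a cooling shift.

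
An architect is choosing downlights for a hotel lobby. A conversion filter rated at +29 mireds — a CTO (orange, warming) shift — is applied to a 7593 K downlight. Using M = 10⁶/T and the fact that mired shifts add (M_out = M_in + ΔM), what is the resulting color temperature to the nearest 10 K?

6220 K

M_in = 10⁶/7593 = 131.70 mireds.
M_out = 131.70 + (+29) = 160.70 mireds.
T_out = 10⁶/160.70 = 6222.8 K → 6220 K.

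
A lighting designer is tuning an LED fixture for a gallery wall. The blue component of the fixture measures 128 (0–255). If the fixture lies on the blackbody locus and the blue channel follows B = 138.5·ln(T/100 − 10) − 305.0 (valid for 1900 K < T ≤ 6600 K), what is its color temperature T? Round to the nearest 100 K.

ln(t − 10) = (128 + 305.0) / 138.5 = 3.1264.
t − 10 = e^3.1264 = 22.791, so t = 32.791.
T = 100·t = 3279 K → 3300 K to the nearest 100 K.

3300 K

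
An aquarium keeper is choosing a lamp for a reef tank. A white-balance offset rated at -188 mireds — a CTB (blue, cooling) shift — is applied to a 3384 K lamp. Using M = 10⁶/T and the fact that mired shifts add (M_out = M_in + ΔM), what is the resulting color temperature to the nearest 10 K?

M_in = 10⁶/3384 = 295.51 mireds.
M_out = 295.51 + (-188) = 107.51 mireds.
T_out = 10⁶/107.51 = 9301.6 K → 9300 K.

9300 K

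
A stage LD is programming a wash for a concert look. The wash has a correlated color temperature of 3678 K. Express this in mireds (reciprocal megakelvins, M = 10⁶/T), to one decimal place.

M = 10⁶ / 3678 = 271.887 → 271.9 mireds.

271.9 mireds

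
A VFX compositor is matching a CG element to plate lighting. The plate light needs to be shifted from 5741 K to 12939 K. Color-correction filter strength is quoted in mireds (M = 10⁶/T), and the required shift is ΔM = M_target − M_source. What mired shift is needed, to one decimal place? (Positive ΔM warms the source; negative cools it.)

-96.9 mireds

M_source = 10⁶/5741 = 174.186; M_target = 10⁶/12939 = 77.286.
ΔM = 77.286 − 174.186 = -96.900 → -96.9 mireds, a cooling shift.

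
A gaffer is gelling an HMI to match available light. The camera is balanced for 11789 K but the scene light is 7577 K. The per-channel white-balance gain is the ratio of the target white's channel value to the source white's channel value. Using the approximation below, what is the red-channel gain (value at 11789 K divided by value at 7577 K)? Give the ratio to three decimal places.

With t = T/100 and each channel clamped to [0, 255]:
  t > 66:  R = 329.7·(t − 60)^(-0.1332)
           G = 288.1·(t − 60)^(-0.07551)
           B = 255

0.841

At 7577 K (t = 75.77):
  R = 329.7·(75.77 − 60)^(-0.1332) = 329.7·15.77^(-0.1332) = 329.7·0.69255 = 228.333.
At 11789 K (t = 117.89):
  R = 329.7·(117.89 − 60)^(-0.1332) = 329.7·57.89^(-0.1332) = 329.7·0.58240 = 192.017.
Gain = 192.017 / 228.333 = 0.8410 → 0.841.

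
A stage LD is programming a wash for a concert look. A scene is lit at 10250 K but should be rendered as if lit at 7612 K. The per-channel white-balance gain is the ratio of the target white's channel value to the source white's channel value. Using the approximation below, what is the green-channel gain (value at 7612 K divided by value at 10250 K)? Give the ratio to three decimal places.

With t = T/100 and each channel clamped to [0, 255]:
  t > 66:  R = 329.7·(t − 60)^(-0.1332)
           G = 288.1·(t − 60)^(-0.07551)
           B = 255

1.076

At 10250 K (t = 102.5):
  G = 288.1·(102.5 − 60)^(-0.07551) = 288.1·42.5^(-0.07551) = 288.1·0.75343 = 217.062.
At 7612 K (t = 76.12):
  G = 288.1·(76.12 − 60)^(-0.07551) = 288.1·16.12^(-0.07551) = 288.1·0.81065 = 233.547.
Gain = 233.547 / 217.062 = 1.0759 → 1.076.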